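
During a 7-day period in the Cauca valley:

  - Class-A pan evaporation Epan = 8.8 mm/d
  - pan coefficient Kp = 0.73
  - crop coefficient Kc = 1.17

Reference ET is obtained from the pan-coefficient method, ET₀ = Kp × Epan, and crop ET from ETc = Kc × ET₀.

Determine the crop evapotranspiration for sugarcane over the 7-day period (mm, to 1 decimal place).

52.6 mm

ET₀ = 0.73 × 8.8 = 6.4240 mm/d
ETc = Kc × ET₀ = 1.17 × 6.4240 = 7.5161 mm/d
Over 7 days: 7.5161 × 7 = 52.613 mm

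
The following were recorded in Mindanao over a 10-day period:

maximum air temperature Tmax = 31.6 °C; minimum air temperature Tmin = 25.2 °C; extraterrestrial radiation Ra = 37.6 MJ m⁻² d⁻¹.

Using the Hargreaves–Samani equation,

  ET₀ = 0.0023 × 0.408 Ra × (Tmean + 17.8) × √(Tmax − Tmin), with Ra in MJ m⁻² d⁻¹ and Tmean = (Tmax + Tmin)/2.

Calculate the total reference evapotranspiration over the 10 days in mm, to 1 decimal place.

Tmean = (31.6 + 25.2)/2 = 28.40 °C
0.408 Ra = 0.408 × 37.6 = 15.3408 mm/d equivalent
ET₀ = 0.0023 × 15.3408 × (28.40 + 17.8) × √6.4 = 0.0023 × 15.3408 × 46.20 × 2.5298 = 4.1239 mm/d
Over 10 days: 4.1239 × 10 = 41.239 mm

41.2 mm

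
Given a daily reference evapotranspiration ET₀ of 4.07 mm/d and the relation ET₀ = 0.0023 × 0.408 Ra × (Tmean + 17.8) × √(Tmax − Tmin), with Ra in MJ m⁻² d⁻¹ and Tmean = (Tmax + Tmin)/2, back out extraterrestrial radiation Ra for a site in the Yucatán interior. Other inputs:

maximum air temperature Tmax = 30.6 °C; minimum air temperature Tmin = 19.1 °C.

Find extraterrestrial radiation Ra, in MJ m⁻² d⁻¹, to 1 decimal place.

30.0 MJ m⁻² d⁻¹

Tmean = (30.6+19.1)/2 = 24.85 °C; ΔT = 11.5
Ra = ET₀ / [0.0023 × 0.408 × (Tmean+17.8) × √ΔT]
   = 4.07 / (0.0023 × 0.408 × 42.65 × 3.3912) = 29.987 MJ m⁻² d⁻¹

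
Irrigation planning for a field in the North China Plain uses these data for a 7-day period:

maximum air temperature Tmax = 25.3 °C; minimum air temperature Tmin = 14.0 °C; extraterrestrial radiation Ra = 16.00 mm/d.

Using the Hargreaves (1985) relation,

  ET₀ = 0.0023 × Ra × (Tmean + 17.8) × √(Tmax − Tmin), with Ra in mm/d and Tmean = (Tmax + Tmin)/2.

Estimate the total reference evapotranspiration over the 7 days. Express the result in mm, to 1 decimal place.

32.4 mm

Tmean = (25.3 + 14.0)/2 = 19.65 °C
ET₀ = 0.0023 × 16.00 × (19.65 + 17.8) × √11.3 = 0.0023 × 16.00 × 37.45 × 3.3615 = 4.6327 mm/d
Over 7 days: 4.6327 × 7 = 32.429 mm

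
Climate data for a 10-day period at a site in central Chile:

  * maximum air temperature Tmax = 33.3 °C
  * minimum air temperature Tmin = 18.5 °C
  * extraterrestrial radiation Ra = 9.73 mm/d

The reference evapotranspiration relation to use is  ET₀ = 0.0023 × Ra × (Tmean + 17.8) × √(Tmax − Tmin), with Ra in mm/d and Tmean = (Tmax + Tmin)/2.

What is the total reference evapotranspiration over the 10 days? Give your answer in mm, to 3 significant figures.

Tmean = (33.3 + 18.5)/2 = 25.90 °C
ET₀ = 0.0023 × 9.73 × (25.90 + 17.8) × √14.8 = 0.0023 × 9.73 × 43.70 × 3.8471 = 3.7623 mm/d
Over 10 days: 3.7623 × 10 = 37.623 mm

37.6 mm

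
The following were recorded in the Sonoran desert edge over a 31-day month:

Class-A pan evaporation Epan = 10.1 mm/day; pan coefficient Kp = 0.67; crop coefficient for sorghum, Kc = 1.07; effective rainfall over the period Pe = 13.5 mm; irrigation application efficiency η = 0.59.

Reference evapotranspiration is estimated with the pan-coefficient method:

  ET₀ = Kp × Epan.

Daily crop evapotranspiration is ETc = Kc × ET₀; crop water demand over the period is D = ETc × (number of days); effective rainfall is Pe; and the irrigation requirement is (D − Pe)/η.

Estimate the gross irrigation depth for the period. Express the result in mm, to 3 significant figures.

ET₀ = 0.67 × 10.1 = 6.7670 mm/d
ETc = Kc × ET₀ = 1.07 × 6.7670 = 7.2407 mm/d
Crop demand D = ETc × 31 d = 7.2407 × 31 = 224.462 mm
D − Pe = 224.462 − 13.5 = 210.962 mm
Gross irrigation = 210.962 / 0.59 = 357.563 mm

358 mm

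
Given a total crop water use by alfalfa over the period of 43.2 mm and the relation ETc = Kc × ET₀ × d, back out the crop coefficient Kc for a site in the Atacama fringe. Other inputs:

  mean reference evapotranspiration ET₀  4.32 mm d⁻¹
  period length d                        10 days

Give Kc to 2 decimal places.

1.00

ETc = Kc × ET₀ × d  ⇒  Kc = ETc / (ET₀ × d)
Kc = 43.2 / (4.32 × 10) = 43.2 / 43.20 = 1.0000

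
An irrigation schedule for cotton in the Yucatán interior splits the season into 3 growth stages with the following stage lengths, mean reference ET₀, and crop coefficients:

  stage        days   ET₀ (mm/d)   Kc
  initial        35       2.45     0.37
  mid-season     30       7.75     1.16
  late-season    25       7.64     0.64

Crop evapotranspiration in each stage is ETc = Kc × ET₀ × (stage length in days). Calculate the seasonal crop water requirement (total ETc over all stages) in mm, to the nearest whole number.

initial: 0.37 × 2.45 × 35 = 31.73 mm
mid-season: 1.16 × 7.75 × 30 = 269.70 mm
late-season: 0.64 × 7.64 × 25 = 122.24 mm
Seasonal total = 423.67 mm

424 mm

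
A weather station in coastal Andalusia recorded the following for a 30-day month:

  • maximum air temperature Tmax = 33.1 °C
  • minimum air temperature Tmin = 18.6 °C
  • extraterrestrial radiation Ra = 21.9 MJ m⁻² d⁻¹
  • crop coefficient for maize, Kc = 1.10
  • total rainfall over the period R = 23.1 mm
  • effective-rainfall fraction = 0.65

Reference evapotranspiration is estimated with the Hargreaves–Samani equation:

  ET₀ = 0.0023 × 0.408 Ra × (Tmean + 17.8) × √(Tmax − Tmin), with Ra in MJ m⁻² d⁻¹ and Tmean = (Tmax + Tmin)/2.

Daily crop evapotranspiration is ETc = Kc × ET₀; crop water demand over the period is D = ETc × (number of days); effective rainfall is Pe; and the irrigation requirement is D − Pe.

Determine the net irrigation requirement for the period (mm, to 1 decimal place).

Tmean = (33.1 + 18.6)/2 = 25.85 °C
0.408 Ra = 0.408 × 21.9 = 8.9352 mm/d equivalent
ET₀ = 0.0023 × 8.9352 × (25.85 + 17.8) × √14.5 = 0.0023 × 8.9352 × 43.65 × 3.8079 = 3.4159 mm/d
ETc = Kc × ET₀ = 1.10 × 3.4159 = 3.7575 mm/d
Crop demand D = ETc × 30 d = 3.7575 × 30 = 112.725 mm
Pe = 0.65 × 23.1 = 15.015 mm
D − Pe = 112.725 − 15.015 = 97.710 mm

97.7 mm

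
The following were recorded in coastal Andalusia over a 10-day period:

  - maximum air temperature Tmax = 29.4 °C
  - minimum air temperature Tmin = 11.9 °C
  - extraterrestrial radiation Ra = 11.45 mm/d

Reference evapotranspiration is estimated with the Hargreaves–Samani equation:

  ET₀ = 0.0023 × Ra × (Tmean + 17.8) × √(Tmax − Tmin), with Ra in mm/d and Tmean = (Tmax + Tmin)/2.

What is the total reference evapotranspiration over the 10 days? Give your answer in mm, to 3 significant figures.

Tmean = (29.4 + 11.9)/2 = 20.65 °C
ET₀ = 0.0023 × 11.45 × (20.65 + 17.8) × √17.5 = 0.0023 × 11.45 × 38.45 × 4.1833 = 4.2359 mm/d
Over 10 days: 4.2359 × 10 = 42.359 mm

42.4 mm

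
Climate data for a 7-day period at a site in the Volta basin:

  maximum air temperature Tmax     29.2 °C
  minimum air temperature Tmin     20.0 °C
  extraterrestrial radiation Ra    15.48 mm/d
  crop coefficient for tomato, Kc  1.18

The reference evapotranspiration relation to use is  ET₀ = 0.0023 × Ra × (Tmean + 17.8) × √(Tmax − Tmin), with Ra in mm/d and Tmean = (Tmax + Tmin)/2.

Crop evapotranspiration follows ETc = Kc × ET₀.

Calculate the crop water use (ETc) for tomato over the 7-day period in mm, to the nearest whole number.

Tmean = (29.2 + 20.0)/2 = 24.60 °C
ET₀ = 0.0023 × 15.48 × (24.60 + 17.8) × √9.2 = 0.0023 × 15.48 × 42.40 × 3.0332 = 4.5789 mm/d
ETc = Kc × ET₀ = 1.18 × 4.5789 = 5.4031 mm/d
Over 7 days: 5.4031 × 7 = 37.822 mm

38 mm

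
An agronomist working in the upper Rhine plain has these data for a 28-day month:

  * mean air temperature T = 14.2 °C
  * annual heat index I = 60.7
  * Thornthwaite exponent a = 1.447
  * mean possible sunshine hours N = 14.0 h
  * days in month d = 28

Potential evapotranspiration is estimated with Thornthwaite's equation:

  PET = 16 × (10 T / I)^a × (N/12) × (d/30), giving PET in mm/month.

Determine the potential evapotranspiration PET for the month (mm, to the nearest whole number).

60 mm

10T/I = 10 × 14.2 / 60.7 = 2.3394
(10T/I)^a = 2.3394^1.447 = 3.4205
Uncorrected PET = 16 × 3.4205 = 54.728 mm
Correction = (N/12)(d/30) = (14.0/12)(28/30) = 1.0889
PET = 54.728 × 1.0889 = 59.593 mm/month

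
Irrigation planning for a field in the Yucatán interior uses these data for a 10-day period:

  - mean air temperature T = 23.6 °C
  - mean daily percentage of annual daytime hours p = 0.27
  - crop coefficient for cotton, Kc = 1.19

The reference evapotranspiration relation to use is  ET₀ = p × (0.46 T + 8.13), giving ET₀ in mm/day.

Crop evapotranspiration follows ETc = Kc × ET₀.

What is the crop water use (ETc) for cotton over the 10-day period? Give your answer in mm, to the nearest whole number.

ET₀ = 0.27 × (0.46 × 23.6 + 8.13) = 0.27 × 18.986 = 5.1262 mm/d
ETc = Kc × ET₀ = 1.19 × 5.1262 = 6.1002 mm/d
Over 10 days: 6.1002 × 10 = 61.002 mm

61 mm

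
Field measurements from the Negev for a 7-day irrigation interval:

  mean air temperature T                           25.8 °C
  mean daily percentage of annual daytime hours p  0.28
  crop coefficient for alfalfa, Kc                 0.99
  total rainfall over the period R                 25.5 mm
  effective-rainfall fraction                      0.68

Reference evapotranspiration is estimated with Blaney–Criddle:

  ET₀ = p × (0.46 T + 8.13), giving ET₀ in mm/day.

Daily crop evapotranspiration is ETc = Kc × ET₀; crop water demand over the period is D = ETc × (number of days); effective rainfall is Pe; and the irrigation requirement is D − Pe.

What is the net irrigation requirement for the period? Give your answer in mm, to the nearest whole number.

ET₀ = 0.28 × (0.46 × 25.8 + 8.13) = 0.28 × 19.998 = 5.5994 mm/d
ETc = Kc × ET₀ = 0.99 × 5.5994 = 5.5434 mm/d
Crop demand D = ETc × 7 d = 5.5434 × 7 = 38.804 mm
Pe = 0.68 × 25.5 = 17.340 mm
D − Pe = 38.804 − 17.340 = 21.464 mm

21 mm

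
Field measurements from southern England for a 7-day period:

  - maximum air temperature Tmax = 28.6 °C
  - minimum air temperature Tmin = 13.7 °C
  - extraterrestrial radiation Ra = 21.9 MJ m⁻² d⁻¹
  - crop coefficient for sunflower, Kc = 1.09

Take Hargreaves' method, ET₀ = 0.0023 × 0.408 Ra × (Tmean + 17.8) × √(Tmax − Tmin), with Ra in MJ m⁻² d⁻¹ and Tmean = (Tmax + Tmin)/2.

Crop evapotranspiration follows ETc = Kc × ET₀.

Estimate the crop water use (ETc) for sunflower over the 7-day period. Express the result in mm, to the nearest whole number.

Tmean = (28.6 + 13.7)/2 = 21.15 °C
0.408 Ra = 0.408 × 21.9 = 8.9352 mm/d equivalent
ET₀ = 0.0023 × 8.9352 × (21.15 + 17.8) × √14.9 = 0.0023 × 8.9352 × 38.95 × 3.8601 = 3.0899 mm/d
ETc = Kc × ET₀ = 1.09 × 3.0899 = 3.3680 mm/d
Over 7 days: 3.3680 × 7 = 23.576 mm

24 mm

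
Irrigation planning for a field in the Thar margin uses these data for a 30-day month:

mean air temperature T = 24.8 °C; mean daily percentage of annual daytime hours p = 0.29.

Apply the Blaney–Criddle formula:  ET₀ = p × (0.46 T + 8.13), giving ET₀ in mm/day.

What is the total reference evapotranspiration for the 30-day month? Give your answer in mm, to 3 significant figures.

170 mm

ET₀ = 0.29 × (0.46 × 24.8 + 8.13) = 0.29 × 19.538 = 5.6660 mm/d
Monthly total = 5.6660 × 30 = 169.980 mm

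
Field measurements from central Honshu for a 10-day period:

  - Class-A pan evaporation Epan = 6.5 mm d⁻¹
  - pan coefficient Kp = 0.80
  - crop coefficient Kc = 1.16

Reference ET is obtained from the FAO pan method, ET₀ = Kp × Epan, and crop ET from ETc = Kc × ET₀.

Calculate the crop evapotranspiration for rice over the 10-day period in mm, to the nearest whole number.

60 mm

ET₀ = 0.80 × 6.5 = 5.2000 mm/d
ETc = Kc × ET₀ = 1.16 × 5.2000 = 6.0320 mm/d
Over 10 days: 6.0320 × 10 = 60.320 mm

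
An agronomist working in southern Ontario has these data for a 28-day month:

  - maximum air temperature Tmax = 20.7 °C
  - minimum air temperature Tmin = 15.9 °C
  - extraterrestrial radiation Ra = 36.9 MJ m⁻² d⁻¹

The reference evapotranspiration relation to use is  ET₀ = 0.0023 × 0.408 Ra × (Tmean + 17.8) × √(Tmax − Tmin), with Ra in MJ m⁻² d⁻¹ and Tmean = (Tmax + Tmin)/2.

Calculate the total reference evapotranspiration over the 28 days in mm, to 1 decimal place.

76.7 mm

Tmean = (20.7 + 15.9)/2 = 18.30 °C
0.408 Ra = 0.408 × 36.9 = 15.0552 mm/d equivalent
ET₀ = 0.0023 × 15.0552 × (18.30 + 17.8) × √4.8 = 0.0023 × 15.0552 × 36.10 × 2.1909 = 2.7387 mm/d
Over 28 days: 2.7387 × 28 = 76.684 mm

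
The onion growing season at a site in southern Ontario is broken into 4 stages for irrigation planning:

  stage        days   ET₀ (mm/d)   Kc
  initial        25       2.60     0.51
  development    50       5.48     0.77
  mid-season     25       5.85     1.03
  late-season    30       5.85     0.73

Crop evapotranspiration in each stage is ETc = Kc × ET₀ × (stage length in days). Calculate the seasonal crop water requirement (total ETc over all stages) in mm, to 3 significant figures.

initial: 0.51 × 2.60 × 25 = 33.15 mm
development: 0.77 × 5.48 × 50 = 210.98 mm
mid-season: 1.03 × 5.85 × 25 = 150.64 mm
late-season: 0.73 × 5.85 × 30 = 128.12 mm
Seasonal total = 522.89 mm

523 mm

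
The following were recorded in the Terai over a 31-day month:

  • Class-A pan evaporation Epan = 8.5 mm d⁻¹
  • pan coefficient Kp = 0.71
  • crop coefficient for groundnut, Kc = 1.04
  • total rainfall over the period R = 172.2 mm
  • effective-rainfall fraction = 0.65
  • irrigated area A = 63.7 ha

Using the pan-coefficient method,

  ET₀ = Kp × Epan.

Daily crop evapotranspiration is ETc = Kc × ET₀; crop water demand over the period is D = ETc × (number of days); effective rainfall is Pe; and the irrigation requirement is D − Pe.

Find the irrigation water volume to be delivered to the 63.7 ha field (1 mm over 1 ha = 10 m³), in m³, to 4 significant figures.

ET₀ = 0.71 × 8.5 = 6.0350 mm/d
ETc = Kc × ET₀ = 1.04 × 6.0350 = 6.2764 mm/d
Crop demand D = ETc × 31 d = 6.2764 × 31 = 194.568 mm
Pe = 0.65 × 172.2 = 111.930 mm
D − Pe = 194.568 − 111.930 = 82.638 mm
Volume = 82.638 mm × 63.7 ha × 10 = 52640.4 m³

52640 m³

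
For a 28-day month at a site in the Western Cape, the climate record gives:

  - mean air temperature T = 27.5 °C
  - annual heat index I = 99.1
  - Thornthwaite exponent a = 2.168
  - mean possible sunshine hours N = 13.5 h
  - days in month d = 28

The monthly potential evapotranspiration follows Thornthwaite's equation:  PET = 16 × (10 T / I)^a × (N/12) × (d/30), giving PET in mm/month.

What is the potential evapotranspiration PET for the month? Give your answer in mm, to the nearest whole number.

10T/I = 10 × 27.5 / 99.1 = 2.7750
(10T/I)^a = 2.7750^2.168 = 9.1410
Uncorrected PET = 16 × 9.1410 = 146.256 mm
Correction = (N/12)(d/30) = (13.5/12)(28/30) = 1.0500
PET = 146.256 × 1.0500 = 153.569 mm/month

154 mm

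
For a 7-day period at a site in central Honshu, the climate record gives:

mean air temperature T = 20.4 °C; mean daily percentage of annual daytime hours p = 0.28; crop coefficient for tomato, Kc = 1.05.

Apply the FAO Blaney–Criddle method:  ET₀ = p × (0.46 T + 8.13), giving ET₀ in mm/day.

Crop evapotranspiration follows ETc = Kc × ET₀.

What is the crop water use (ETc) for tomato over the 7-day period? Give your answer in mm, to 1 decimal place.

ET₀ = 0.28 × (0.46 × 20.4 + 8.13) = 0.28 × 17.514 = 4.9039 mm/d
ETc = Kc × ET₀ = 1.05 × 4.9039 = 5.1491 mm/d
Over 7 days: 5.1491 × 7 = 36.044 mm

36.0 mm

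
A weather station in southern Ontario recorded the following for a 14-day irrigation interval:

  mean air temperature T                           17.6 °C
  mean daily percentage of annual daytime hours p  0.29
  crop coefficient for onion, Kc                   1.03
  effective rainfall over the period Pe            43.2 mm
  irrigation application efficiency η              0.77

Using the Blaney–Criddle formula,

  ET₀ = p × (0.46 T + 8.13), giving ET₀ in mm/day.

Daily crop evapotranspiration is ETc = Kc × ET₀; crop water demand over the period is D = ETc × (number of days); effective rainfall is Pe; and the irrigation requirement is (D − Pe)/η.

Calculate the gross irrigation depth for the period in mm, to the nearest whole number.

ET₀ = 0.29 × (0.46 × 17.6 + 8.13) = 0.29 × 16.226 = 4.7055 mm/d
ETc = Kc × ET₀ = 1.03 × 4.7055 = 4.8467 mm/d
Crop demand D = ETc × 14 d = 4.8467 × 14 = 67.854 mm
D − Pe = 67.854 − 43.2 = 24.654 mm
Gross irrigation = 24.654 / 0.77 = 32.018 mm

32 mm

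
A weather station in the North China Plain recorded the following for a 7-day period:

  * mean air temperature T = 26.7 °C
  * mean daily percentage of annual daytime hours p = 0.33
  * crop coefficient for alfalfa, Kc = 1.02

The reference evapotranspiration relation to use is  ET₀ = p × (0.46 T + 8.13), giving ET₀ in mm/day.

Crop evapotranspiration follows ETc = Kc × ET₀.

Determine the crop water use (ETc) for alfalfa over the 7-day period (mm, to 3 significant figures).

48.1 mm

ET₀ = 0.33 × (0.46 × 26.7 + 8.13) = 0.33 × 20.412 = 6.7360 mm/d
ETc = Kc × ET₀ = 1.02 × 6.7360 = 6.8707 mm/d
Over 7 days: 6.8707 × 7 = 48.095 mm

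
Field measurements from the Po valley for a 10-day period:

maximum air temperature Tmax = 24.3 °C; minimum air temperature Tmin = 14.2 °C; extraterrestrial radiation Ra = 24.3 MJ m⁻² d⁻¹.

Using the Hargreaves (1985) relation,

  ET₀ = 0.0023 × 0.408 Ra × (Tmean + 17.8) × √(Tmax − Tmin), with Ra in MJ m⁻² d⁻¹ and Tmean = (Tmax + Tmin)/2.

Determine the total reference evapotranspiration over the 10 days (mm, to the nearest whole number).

Tmean = (24.3 + 14.2)/2 = 19.25 °C
0.408 Ra = 0.408 × 24.3 = 9.9144 mm/d equivalent
ET₀ = 0.0023 × 9.9144 × (19.25 + 17.8) × √10.1 = 0.0023 × 9.9144 × 37.05 × 3.1780 = 2.6850 mm/d
Over 10 days: 2.6850 × 10 = 26.850 mm

27 mm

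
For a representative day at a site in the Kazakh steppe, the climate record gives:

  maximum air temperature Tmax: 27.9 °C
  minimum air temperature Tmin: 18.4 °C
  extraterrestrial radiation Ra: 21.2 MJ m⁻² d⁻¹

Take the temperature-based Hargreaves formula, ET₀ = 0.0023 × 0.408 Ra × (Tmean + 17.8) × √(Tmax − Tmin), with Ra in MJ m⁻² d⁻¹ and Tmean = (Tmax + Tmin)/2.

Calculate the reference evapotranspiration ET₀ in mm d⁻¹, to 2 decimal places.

2.51 mm d⁻¹

Tmean = (27.9 + 18.4)/2 = 23.15 °C
0.408 Ra = 0.408 × 21.2 = 8.6496 mm/d equivalent
ET₀ = 0.0023 × 8.6496 × (23.15 + 17.8) × √9.5 = 0.0023 × 8.6496 × 40.95 × 3.0822 = 2.5110 mm/d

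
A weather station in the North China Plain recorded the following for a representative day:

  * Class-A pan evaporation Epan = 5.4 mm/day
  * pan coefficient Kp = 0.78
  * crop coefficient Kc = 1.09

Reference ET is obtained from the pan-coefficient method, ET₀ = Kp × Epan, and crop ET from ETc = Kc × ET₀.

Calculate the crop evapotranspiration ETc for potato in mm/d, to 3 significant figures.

ET₀ = 0.78 × 5.4 = 4.2120 mm/d
ETc = Kc × ET₀ = 1.09 × 4.2120 = 4.5911 mm/d

4.59 mm/d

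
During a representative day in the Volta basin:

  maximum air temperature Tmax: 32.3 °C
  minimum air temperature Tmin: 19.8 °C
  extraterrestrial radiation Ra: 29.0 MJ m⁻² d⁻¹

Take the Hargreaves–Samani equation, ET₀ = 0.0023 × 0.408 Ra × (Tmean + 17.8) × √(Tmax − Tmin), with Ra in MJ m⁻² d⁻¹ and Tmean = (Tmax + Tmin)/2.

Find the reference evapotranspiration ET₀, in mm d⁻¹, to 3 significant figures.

Tmean = (32.3 + 19.8)/2 = 26.05 °C
0.408 Ra = 0.408 × 29.0 = 11.8320 mm/d equivalent
ET₀ = 0.0023 × 11.8320 × (26.05 + 17.8) × √12.5 = 0.0023 × 11.8320 × 43.85 × 3.5355 = 4.2190 mm/d

4.22 mm d⁻¹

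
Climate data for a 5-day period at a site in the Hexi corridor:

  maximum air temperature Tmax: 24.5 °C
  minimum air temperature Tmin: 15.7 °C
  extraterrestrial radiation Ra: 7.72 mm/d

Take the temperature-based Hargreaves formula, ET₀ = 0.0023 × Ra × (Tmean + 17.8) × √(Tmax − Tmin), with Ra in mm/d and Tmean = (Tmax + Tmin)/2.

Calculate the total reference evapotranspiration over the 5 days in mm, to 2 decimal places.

9.98 mm

Tmean = (24.5 + 15.7)/2 = 20.10 °C
ET₀ = 0.0023 × 7.72 × (20.10 + 17.8) × √8.8 = 0.0023 × 7.72 × 37.90 × 2.9665 = 1.9963 mm/d
Over 5 days: 1.9963 × 5 = 9.982 mm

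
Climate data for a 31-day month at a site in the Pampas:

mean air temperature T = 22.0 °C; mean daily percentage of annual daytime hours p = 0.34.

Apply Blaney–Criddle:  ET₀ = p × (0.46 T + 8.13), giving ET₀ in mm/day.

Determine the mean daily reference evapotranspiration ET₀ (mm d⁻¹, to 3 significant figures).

ET₀ = 0.34 × (0.46 × 22.0 + 8.13) = 0.34 × 18.250 = 6.2050 mm/d

6.21 mm d⁻¹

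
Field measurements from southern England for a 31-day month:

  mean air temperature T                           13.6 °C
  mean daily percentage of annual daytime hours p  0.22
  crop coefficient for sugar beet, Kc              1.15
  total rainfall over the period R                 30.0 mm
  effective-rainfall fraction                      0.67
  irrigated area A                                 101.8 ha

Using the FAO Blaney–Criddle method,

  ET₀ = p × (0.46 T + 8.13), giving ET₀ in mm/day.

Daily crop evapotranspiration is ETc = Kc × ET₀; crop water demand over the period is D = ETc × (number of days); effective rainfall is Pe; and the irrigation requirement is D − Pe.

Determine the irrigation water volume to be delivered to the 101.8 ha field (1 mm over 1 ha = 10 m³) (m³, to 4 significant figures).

94400 m³

ET₀ = 0.22 × (0.46 × 13.6 + 8.13) = 0.22 × 14.386 = 3.1649 mm/d
ETc = Kc × ET₀ = 1.15 × 3.1649 = 3.6396 mm/d
Crop demand D = ETc × 31 d = 3.6396 × 31 = 112.828 mm
Pe = 0.67 × 30.0 = 20.100 mm
D − Pe = 112.828 − 20.100 = 92.728 mm
Volume = 92.728 mm × 101.8 ha × 10 = 94397.1 m³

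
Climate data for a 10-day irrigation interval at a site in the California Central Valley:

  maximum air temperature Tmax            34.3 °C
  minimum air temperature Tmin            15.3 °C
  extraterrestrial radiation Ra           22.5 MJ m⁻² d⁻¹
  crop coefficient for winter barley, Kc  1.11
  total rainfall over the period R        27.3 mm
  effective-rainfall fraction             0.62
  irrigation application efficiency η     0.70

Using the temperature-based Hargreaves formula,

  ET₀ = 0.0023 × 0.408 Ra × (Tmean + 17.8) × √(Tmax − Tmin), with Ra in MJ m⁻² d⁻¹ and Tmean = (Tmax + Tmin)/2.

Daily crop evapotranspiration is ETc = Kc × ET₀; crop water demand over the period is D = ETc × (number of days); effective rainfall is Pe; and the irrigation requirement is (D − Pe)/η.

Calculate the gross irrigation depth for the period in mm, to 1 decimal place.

Tmean = (34.3 + 15.3)/2 = 24.80 °C
0.408 Ra = 0.408 × 22.5 = 9.1800 mm/d equivalent
ET₀ = 0.0023 × 9.1800 × (24.80 + 17.8) × √19.0 = 0.0023 × 9.1800 × 42.60 × 4.3589 = 3.9206 mm/d
ETc = Kc × ET₀ = 1.11 × 3.9206 = 4.3519 mm/d
Crop demand D = ETc × 10 d = 4.3519 × 10 = 43.519 mm
Pe = 0.62 × 27.3 = 16.926 mm
D − Pe = 43.519 − 16.926 = 26.593 mm
Gross irrigation = 26.593 / 0.70 = 37.990 mm

38.0 mm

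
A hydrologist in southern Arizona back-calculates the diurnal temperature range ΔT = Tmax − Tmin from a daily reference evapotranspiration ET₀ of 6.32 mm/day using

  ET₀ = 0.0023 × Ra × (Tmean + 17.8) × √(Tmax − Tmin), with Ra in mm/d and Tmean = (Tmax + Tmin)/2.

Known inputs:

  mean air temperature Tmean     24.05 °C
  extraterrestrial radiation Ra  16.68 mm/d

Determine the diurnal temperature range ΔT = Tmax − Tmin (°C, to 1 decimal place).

15.5 °C

√ΔT = ET₀ / [0.0023 × Ra × (Tmean+17.8)] = 6.32 / (0.0023 × 16.68 × 41.85) = 3.9364
ΔT = 3.9364² = 15.495 °C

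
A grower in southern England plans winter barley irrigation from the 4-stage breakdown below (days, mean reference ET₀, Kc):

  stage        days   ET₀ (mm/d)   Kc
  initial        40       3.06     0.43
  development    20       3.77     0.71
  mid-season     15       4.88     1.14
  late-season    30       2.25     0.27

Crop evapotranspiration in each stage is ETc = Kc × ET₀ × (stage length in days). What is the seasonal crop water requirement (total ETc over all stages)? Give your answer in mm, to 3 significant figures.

initial: 0.43 × 3.06 × 40 = 52.63 mm
development: 0.71 × 3.77 × 20 = 53.53 mm
mid-season: 1.14 × 4.88 × 15 = 83.45 mm
late-season: 0.27 × 2.25 × 30 = 18.23 mm
Seasonal total = 207.84 mm

208 mm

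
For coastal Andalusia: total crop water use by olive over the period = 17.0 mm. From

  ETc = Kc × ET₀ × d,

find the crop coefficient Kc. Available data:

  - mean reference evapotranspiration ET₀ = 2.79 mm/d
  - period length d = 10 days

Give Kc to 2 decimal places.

0.61

ETc = Kc × ET₀ × d  ⇒  Kc = ETc / (ET₀ × d)
Kc = 17.0 / (2.79 × 10) = 17.0 / 27.90 = 0.6093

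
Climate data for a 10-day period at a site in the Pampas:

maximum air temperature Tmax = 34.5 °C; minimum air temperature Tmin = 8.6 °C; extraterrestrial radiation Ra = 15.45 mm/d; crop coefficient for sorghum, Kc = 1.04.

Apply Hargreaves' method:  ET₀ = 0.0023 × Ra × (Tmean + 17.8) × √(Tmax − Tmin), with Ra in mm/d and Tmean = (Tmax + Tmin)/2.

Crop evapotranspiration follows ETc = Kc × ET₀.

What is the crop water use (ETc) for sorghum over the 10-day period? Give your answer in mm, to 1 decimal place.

74.0 mm

Tmean = (34.5 + 8.6)/2 = 21.55 °C
ET₀ = 0.0023 × 15.45 × (21.55 + 17.8) × √25.9 = 0.0023 × 15.45 × 39.35 × 5.0892 = 7.1162 mm/d
ETc = Kc × ET₀ = 1.04 × 7.1162 = 7.4008 mm/d
Over 10 days: 7.4008 × 10 = 74.008 mm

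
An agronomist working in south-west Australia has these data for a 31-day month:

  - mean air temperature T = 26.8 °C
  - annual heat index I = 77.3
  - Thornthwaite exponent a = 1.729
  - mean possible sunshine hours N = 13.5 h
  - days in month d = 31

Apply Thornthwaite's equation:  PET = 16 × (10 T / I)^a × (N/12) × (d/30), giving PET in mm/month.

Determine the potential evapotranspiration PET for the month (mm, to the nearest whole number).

160 mm

10T/I = 10 × 26.8 / 77.3 = 3.4670
(10T/I)^a = 3.4670^1.729 = 8.5818
Uncorrected PET = 16 × 8.5818 = 137.309 mm
Correction = (N/12)(d/30) = (13.5/12)(31/30) = 1.1625
PET = 137.309 × 1.1625 = 159.622 mm/month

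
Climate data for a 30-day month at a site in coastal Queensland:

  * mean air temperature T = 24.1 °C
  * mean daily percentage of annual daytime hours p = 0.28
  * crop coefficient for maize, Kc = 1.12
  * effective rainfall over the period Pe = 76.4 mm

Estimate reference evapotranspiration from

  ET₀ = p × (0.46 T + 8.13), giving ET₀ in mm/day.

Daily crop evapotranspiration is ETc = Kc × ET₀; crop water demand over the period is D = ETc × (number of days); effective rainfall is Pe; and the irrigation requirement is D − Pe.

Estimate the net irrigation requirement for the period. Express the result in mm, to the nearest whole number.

ET₀ = 0.28 × (0.46 × 24.1 + 8.13) = 0.28 × 19.216 = 5.3805 mm/d
ETc = Kc × ET₀ = 1.12 × 5.3805 = 6.0262 mm/d
Crop demand D = ETc × 30 d = 6.0262 × 30 = 180.786 mm
D − Pe = 180.786 − 76.4 = 104.386 mm

104 mm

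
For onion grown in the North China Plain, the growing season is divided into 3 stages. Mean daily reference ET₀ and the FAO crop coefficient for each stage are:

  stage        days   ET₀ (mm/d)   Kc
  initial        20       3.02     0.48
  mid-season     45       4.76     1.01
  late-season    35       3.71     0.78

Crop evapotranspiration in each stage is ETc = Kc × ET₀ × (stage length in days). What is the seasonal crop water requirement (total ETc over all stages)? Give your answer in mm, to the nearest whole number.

347 mm

initial: 0.48 × 3.02 × 20 = 28.99 mm
mid-season: 1.01 × 4.76 × 45 = 216.34 mm
late-season: 0.78 × 3.71 × 35 = 101.28 mm
Seasonal total = 346.61 mm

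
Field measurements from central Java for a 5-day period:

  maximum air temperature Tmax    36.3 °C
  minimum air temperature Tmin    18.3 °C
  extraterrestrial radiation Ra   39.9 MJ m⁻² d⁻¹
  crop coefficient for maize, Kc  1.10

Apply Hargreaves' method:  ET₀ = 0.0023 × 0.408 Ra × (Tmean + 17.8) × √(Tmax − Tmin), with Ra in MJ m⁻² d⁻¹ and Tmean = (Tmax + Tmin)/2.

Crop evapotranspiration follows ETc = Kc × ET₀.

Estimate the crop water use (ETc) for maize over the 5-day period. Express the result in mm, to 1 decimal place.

Tmean = (36.3 + 18.3)/2 = 27.30 °C
0.408 Ra = 0.408 × 39.9 = 16.2792 mm/d equivalent
ET₀ = 0.0023 × 16.2792 × (27.30 + 17.8) × √18.0 = 0.0023 × 16.2792 × 45.10 × 4.2426 = 7.1642 mm/d
ETc = Kc × ET₀ = 1.10 × 7.1642 = 7.8806 mm/d
Over 5 days: 7.8806 × 5 = 39.403 mm

39.4 mm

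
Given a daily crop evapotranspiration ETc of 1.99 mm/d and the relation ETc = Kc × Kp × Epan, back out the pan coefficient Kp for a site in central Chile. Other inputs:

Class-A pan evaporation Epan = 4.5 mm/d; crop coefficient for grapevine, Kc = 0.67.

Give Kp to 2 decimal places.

0.66

ETc = Kc × Kp × Epan  ⇒  Kp = ETc / (Kc × Epan)
Kp = 1.99 / (0.67 × 4.5) = 1.99 / 3.015 = 0.6600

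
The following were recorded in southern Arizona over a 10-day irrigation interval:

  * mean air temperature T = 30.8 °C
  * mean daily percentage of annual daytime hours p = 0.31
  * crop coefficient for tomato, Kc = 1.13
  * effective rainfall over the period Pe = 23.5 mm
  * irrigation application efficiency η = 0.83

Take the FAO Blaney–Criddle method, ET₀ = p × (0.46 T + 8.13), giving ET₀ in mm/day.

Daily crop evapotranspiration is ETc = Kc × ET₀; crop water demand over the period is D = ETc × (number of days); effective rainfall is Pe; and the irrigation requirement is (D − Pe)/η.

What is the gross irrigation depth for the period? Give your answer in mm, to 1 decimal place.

65.8 mm

ET₀ = 0.31 × (0.46 × 30.8 + 8.13) = 0.31 × 22.298 = 6.9124 mm/d
ETc = Kc × ET₀ = 1.13 × 6.9124 = 7.8110 mm/d
Crop demand D = ETc × 10 d = 7.8110 × 10 = 78.110 mm
D − Pe = 78.110 − 23.5 = 54.610 mm
Gross irrigation = 54.610 / 0.83 = 65.795 mm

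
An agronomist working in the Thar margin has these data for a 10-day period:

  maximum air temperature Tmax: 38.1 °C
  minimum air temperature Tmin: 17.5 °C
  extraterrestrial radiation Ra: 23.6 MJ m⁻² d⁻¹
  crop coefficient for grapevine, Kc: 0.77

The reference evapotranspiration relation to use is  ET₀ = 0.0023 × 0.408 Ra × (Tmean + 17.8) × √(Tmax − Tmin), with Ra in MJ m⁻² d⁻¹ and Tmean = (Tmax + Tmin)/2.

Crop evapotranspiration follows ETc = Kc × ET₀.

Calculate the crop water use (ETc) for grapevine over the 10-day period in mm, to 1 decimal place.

35.3 mm

Tmean = (38.1 + 17.5)/2 = 27.80 °C
0.408 Ra = 0.408 × 23.6 = 9.6288 mm/d equivalent
ET₀ = 0.0023 × 9.6288 × (27.80 + 17.8) × √20.6 = 0.0023 × 9.6288 × 45.60 × 4.5387 = 4.5835 mm/d
ETc = Kc × ET₀ = 0.77 × 4.5835 = 3.5293 mm/d
Over 10 days: 3.5293 × 10 = 35.293 mm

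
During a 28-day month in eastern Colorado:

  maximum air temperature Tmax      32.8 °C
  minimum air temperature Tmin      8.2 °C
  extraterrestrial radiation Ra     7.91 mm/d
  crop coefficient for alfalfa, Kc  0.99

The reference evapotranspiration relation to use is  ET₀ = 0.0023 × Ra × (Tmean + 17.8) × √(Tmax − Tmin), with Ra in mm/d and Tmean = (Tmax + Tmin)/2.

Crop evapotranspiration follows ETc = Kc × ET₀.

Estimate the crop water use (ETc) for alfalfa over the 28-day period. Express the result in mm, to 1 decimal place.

95.8 mm

Tmean = (32.8 + 8.2)/2 = 20.50 °C
ET₀ = 0.0023 × 7.91 × (20.50 + 17.8) × √24.6 = 0.0023 × 7.91 × 38.30 × 4.9598 = 3.4559 mm/d
ETc = Kc × ET₀ = 0.99 × 3.4559 = 3.4213 mm/d
Over 28 days: 3.4213 × 28 = 95.796 mm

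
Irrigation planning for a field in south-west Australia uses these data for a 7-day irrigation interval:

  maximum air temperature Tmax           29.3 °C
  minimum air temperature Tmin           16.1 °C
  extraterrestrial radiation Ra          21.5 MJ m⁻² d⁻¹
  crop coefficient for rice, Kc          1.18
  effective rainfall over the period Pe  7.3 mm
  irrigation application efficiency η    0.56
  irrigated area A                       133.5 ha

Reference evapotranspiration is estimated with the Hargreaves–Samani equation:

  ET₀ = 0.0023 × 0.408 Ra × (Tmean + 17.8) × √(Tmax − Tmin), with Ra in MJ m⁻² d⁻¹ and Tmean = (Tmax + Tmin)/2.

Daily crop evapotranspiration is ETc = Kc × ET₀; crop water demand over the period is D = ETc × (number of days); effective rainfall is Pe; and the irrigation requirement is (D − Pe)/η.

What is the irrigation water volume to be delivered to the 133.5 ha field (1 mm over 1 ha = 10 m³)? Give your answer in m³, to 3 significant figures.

Tmean = (29.3 + 16.1)/2 = 22.70 °C
0.408 Ra = 0.408 × 21.5 = 8.7720 mm/d equivalent
ET₀ = 0.0023 × 8.7720 × (22.70 + 17.8) × √13.2 = 0.0023 × 8.7720 × 40.50 × 3.6332 = 2.9687 mm/d
ETc = Kc × ET₀ = 1.18 × 2.9687 = 3.5031 mm/d
Crop demand D = ETc × 7 d = 3.5031 × 7 = 24.522 mm
D − Pe = 24.522 − 7.3 = 17.222 mm
Gross irrigation = 17.222 / 0.56 = 30.754 mm
Volume = 30.754 mm × 133.5 ha × 10 = 41056.6 m³

41100 m³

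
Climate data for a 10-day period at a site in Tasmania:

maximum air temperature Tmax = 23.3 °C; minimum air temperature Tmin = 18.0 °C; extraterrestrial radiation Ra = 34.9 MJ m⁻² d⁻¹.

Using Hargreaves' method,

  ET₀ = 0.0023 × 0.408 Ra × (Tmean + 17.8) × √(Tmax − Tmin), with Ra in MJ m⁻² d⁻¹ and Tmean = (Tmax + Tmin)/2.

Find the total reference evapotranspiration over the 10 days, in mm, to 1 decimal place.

29.0 mm

Tmean = (23.3 + 18.0)/2 = 20.65 °C
0.408 Ra = 0.408 × 34.9 = 14.2392 mm/d equivalent
ET₀ = 0.0023 × 14.2392 × (20.65 + 17.8) × √5.3 = 0.0023 × 14.2392 × 38.45 × 2.3022 = 2.8990 mm/d
Over 10 days: 2.8990 × 10 = 28.990 mm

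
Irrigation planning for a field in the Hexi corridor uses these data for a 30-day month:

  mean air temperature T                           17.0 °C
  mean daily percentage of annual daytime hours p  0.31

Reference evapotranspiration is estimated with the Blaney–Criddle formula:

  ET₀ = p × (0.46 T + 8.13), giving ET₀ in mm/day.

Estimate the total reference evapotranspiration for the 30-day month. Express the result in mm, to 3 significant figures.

ET₀ = 0.31 × (0.46 × 17.0 + 8.13) = 0.31 × 15.950 = 4.9445 mm/d
Monthly total = 4.9445 × 30 = 148.335 mm

148 mm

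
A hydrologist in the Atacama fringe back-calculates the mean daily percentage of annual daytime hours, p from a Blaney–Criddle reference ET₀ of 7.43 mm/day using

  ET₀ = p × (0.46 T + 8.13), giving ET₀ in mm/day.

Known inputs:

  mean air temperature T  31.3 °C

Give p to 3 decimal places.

p = ET₀ / (0.46 T + 8.13) = 7.43 / (0.46 × 31.3 + 8.13) = 7.43 / 22.528 = 0.3298

0.330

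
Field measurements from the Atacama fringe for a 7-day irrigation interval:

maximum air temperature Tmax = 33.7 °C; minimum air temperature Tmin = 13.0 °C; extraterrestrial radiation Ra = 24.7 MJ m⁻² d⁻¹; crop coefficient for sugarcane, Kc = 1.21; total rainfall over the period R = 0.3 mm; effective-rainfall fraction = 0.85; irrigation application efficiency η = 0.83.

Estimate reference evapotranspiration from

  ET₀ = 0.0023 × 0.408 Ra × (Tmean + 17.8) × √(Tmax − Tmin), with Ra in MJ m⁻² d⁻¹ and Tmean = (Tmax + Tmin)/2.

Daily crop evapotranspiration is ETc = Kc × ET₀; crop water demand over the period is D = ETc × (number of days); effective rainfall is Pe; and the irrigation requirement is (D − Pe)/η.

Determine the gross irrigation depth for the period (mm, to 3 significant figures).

44.0 mm

Tmean = (33.7 + 13.0)/2 = 23.35 °C
0.408 Ra = 0.408 × 24.7 = 10.0776 mm/d equivalent
ET₀ = 0.0023 × 10.0776 × (23.35 + 17.8) × √20.7 = 0.0023 × 10.0776 × 41.15 × 4.5497 = 4.3395 mm/d
ETc = Kc × ET₀ = 1.21 × 4.3395 = 5.2508 mm/d
Crop demand D = ETc × 7 d = 5.2508 × 7 = 36.756 mm
Pe = 0.85 × 0.3 = 0.255 mm
D − Pe = 36.756 − 0.255 = 36.501 mm
Gross irrigation = 36.501 / 0.83 = 43.977 mm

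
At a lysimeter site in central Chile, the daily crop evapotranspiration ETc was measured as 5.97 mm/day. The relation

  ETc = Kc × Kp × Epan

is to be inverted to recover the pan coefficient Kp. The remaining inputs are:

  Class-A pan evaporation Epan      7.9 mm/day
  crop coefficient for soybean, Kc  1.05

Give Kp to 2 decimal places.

ETc = Kc × Kp × Epan  ⇒  Kp = ETc / (Kc × Epan)
Kp = 5.97 / (1.05 × 7.9) = 5.97 / 8.295 = 0.7197

0.72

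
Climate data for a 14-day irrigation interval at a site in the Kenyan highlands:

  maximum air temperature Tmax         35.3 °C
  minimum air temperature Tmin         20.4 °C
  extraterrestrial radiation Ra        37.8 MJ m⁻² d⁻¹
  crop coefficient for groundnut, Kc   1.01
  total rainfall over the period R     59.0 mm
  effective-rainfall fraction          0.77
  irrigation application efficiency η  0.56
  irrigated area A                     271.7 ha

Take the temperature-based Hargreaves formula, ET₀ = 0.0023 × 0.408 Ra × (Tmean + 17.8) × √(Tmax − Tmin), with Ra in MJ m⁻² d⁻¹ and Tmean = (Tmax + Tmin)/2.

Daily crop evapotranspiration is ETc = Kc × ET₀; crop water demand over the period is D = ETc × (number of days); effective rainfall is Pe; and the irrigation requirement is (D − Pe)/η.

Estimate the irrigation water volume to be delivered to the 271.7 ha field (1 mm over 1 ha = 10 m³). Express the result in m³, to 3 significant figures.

Tmean = (35.3 + 20.4)/2 = 27.85 °C
0.408 Ra = 0.408 × 37.8 = 15.4224 mm/d equivalent
ET₀ = 0.0023 × 15.4224 × (27.85 + 17.8) × √14.9 = 0.0023 × 15.4224 × 45.65 × 3.8601 = 6.2506 mm/d
ETc = Kc × ET₀ = 1.01 × 6.2506 = 6.3131 mm/d
Crop demand D = ETc × 14 d = 6.3131 × 14 = 88.383 mm
Pe = 0.77 × 59.0 = 45.430 mm
D − Pe = 88.383 − 45.430 = 42.953 mm
Gross irrigation = 42.953 / 0.56 = 76.702 mm
Volume = 76.702 mm × 271.7 ha × 10 = 208399.3 m³

208000 m³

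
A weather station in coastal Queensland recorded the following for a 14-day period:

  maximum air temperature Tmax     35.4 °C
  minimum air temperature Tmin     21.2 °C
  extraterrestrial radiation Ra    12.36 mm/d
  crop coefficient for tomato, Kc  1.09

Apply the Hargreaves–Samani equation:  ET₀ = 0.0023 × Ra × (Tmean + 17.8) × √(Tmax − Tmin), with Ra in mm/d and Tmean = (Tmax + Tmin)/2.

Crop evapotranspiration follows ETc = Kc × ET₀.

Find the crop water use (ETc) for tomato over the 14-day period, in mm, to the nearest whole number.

75 mm

Tmean = (35.4 + 21.2)/2 = 28.30 °C
ET₀ = 0.0023 × 12.36 × (28.30 + 17.8) × √14.2 = 0.0023 × 12.36 × 46.10 × 3.7683 = 4.9385 mm/d
ETc = Kc × ET₀ = 1.09 × 4.9385 = 5.3830 mm/d
Over 14 days: 5.3830 × 14 = 75.362 mm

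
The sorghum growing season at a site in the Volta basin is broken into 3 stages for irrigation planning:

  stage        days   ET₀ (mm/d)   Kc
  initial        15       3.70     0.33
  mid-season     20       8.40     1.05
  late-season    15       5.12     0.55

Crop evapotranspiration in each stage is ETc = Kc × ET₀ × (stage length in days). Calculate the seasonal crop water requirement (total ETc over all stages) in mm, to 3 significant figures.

initial: 0.33 × 3.70 × 15 = 18.32 mm
mid-season: 1.05 × 8.40 × 20 = 176.40 mm
late-season: 0.55 × 5.12 × 15 = 42.24 mm
Seasonal total = 236.96 mm

237 mm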